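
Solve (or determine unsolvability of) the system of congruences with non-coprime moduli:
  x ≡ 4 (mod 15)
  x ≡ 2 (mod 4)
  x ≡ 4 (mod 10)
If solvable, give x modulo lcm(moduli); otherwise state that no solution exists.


Moduli 15, 4, 10 are not pairwise coprime, so CRT works modulo lcm(m_i) when all pairwise compatibility conditions hold.
Pairwise compatibility: gcd(m_i, m_j) must divide a_i - a_j for every pair.
Merge one congruence at a time:
  Start: x ≡ 4 (mod 15).
  Combine with x ≡ 2 (mod 4): gcd(15, 4) = 1; 2 - 4 = -2, which IS divisible by 1, so compatible.
    Write x = 4 + 15·t and substitute into x ≡ 2 (mod 4): 15·t ≡ 2 − 4 = -2 (mod 4).
    Reduce coefficients mod 4: 3·t ≡ 2 (mod 4).
    The inverse of 3 mod 4 is 3 (since 3·3 = 9 = 2·4 + 1), so t ≡ 3·2 = 6 ≡ 2 (mod 4).
    Then x = 4 + 15·2 = 34, valid modulo lcm(15, 4) = 60: x ≡ 34 (mod 60).
  Combine with x ≡ 4 (mod 10): gcd(60, 10) = 10; 4 - 34 = -30, which IS divisible by 10, so compatible.
    Write x = 34 + 60·t and substitute into x ≡ 4 (mod 10): 60·t ≡ 4 − 34 = -30 (mod 10).
    Divide the congruence (and modulus) by g = 10: 6·t ≡ -3 (mod 1).
    Modulo 1 every t works; take t = 0.
    Then x = 34 + 60·0 = 34, valid modulo lcm(60, 10) = 60: x ≡ 34 (mod 60).
Verify: 34 mod 15 = 4, 34 mod 4 = 2, 34 mod 10 = 4.

x ≡ 34 (mod 60).


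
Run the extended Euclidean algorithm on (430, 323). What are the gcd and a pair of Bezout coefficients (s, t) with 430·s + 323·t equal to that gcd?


Euclidean algorithm on (430, 323) — divide until remainder is 0:
  430 = 1 · 323 + 107
  323 = 3 · 107 + 2
  107 = 53 · 2 + 1
  2 = 2 · 1 + 0
gcd(430, 323) = 1.
Track Bezout coefficients alongside the remainders: start with r₀ = 430 = a·1 + b·0 (s = 1, t = 0) and r₁ = 323 = a·0 + b·1 (s = 0, t = 1); each new remainder r_{k+1} = r_{k-1} − q_k·r_k inherits s_{k+1} = s_{k-1} − q_k·s_k, t_{k+1} = t_{k-1} − q_k·t_k, so r_k = a·s_k + b·t_k at every step:
  q = 1: r = 107, s = 1 − 1·0 = 1, t = 0 − 1·1 = -1  (check: 430·1 + 323·(-1) = 107)
  q = 3: r = 2, s = 0 − 3·1 = -3, t = 1 − 3·(-1) = 4  (check: 430·(-3) + 323·4 = 2)
  q = 53: r = 1, s = 1 − 53·(-3) = 160, t = -1 − 53·4 = -213  (check: 430·160 + 323·(-213) = 1)
The row with r = 1 (the gcd) gives the Bezout coefficients s = 160, t = -213.
Result: 430 · (160) + 323 · (-213) = 1.

gcd(430, 323) = 1; s = 160, t = -213 (check: 430·160 + 323·(-213) = 1).


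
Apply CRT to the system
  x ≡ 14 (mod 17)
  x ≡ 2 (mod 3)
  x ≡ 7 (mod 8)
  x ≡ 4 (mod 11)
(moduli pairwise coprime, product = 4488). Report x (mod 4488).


Product of moduli M = 17 · 3 · 8 · 11 = 4488.
Merge one congruence at a time:
  Start: x ≡ 14 (mod 17).
  Combine with x ≡ 2 (mod 3); new modulus lcm = 51.
    Write x = 14 + 17·t and substitute into x ≡ 2 (mod 3): 17·t ≡ 2 − 14 = -12 (mod 3).
    Reduce coefficients mod 3: 2·t ≡ 0 (mod 3).
    The inverse of 2 mod 3 is 2 (since 2·2 = 4 = 1·3 + 1), so t ≡ 2·0 = 0 ≡ 0 (mod 3).
    Then x = 14 + 17·0 = 14, valid modulo lcm(17, 3) = 51: x ≡ 14 (mod 51).
  Combine with x ≡ 7 (mod 8); new modulus lcm = 408.
    Write x = 14 + 51·t and substitute into x ≡ 7 (mod 8): 51·t ≡ 7 − 14 = -7 (mod 8).
    Reduce coefficients mod 8: 3·t ≡ 1 (mod 8).
    The inverse of 3 mod 8 is 3 (since 3·3 = 9 = 1·8 + 1), so t ≡ 3·1 = 3 ≡ 3 (mod 8).
    Then x = 14 + 51·3 = 167, valid modulo lcm(51, 8) = 408: x ≡ 167 (mod 408).
  Combine with x ≡ 4 (mod 11); new modulus lcm = 4488.
    Write x = 167 + 408·t and substitute into x ≡ 4 (mod 11): 408·t ≡ 4 − 167 = -163 (mod 11).
    Reduce coefficients mod 11: 1·t ≡ 2 (mod 11).
    So t ≡ 2 (mod 11).
    Then x = 167 + 408·2 = 983, valid modulo lcm(408, 11) = 4488: x ≡ 983 (mod 4488).
Verify against each original: 983 mod 17 = 14, 983 mod 3 = 2, 983 mod 8 = 7, 983 mod 11 = 4.

x ≡ 983 (mod 4488).


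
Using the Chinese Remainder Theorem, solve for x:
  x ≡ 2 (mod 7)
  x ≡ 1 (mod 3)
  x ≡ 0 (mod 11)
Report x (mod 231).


Moduli 7, 3, 11 are pairwise coprime; by CRT there is a unique solution modulo M = 7 · 3 · 11 = 231.
Solve pairwise, accumulating the modulus:
  Start with x ≡ 2 (mod 7).
  Combine with x ≡ 1 (mod 3): since gcd(7, 3) = 1, we get a unique residue mod 21.
    Write x = 2 + 7·t and substitute into x ≡ 1 (mod 3): 7·t ≡ 1 − 2 = -1 (mod 3).
    Reduce coefficients mod 3: 1·t ≡ 2 (mod 3).
    So t ≡ 2 (mod 3).
    Then x = 2 + 7·2 = 16, valid modulo lcm(7, 3) = 21: x ≡ 16 (mod 21).
  Combine with x ≡ 0 (mod 11): since gcd(21, 11) = 1, we get a unique residue mod 231.
    Write x = 16 + 21·t and substitute into x ≡ 0 (mod 11): 21·t ≡ 0 − 16 = -16 (mod 11).
    Reduce coefficients mod 11: 10·t ≡ 6 (mod 11).
    The inverse of 10 mod 11 is 10 (since 10·10 = 100 = 9·11 + 1), so t ≡ 10·6 = 60 ≡ 5 (mod 11).
    Then x = 16 + 21·5 = 121, valid modulo lcm(21, 11) = 231: x ≡ 121 (mod 231).
Verify: 121 mod 7 = 2 ✓, 121 mod 3 = 1 ✓, 121 mod 11 = 0 ✓.

x ≡ 121 (mod 231).


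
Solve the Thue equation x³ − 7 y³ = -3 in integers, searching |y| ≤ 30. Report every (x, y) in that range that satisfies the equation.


The equation is x³ - 7y³ = -3. For fixed y, x³ = 7·y³ − 3, so a solution requires the RHS to be a perfect cube.
Strategy: iterate y from -30 to 30, compute RHS = 7·y³ − 3, and check whether it is a (positive or negative) perfect cube.
Check small values of y:
  y = 0: RHS = -3 is not a perfect cube.
  y = 1: RHS = 4 is not a perfect cube.
  y = -1: RHS = -10 is not a perfect cube.
  y = 2: RHS = 53 is not a perfect cube.
  y = -2: RHS = -59 is not a perfect cube.
  y = 3: RHS = 186 is not a perfect cube.
  y = -3: RHS = -192 is not a perfect cube.
Continuing the search up to |y| = 30 finds no solutions either.
No (x, y) in the scanned range satisfies the equation.

No integer solutions with |y| ≤ 30.


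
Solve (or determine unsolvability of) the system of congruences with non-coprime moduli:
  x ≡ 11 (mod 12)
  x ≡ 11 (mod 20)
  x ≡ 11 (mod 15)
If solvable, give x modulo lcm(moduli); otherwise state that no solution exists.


Moduli 12, 20, 15 are not pairwise coprime, so CRT works modulo lcm(m_i) when all pairwise compatibility conditions hold.
Pairwise compatibility: gcd(m_i, m_j) must divide a_i - a_j for every pair.
Merge one congruence at a time:
  Start: x ≡ 11 (mod 12).
  Combine with x ≡ 11 (mod 20): gcd(12, 20) = 4; 11 - 11 = 0, which IS divisible by 4, so compatible.
    Write x = 11 + 12·t and substitute into x ≡ 11 (mod 20): 12·t ≡ 11 − 11 = 0 (mod 20).
    Divide the congruence (and modulus) by g = 4: 3·t ≡ 0 (mod 5).
    The inverse of 3 mod 5 is 2 (since 3·2 = 6 = 1·5 + 1), so t ≡ 2·0 = 0 ≡ 0 (mod 5).
    Then x = 11 + 12·0 = 11, valid modulo lcm(12, 20) = 60: x ≡ 11 (mod 60).
  Combine with x ≡ 11 (mod 15): gcd(60, 15) = 15; 11 - 11 = 0, which IS divisible by 15, so compatible.
    Write x = 11 + 60·t and substitute into x ≡ 11 (mod 15): 60·t ≡ 11 − 11 = 0 (mod 15).
    Divide the congruence (and modulus) by g = 15: 4·t ≡ 0 (mod 1).
    Modulo 1 every t works; take t = 0.
    Then x = 11 + 60·0 = 11, valid modulo lcm(60, 15) = 60: x ≡ 11 (mod 60).
Verify: 11 mod 12 = 11, 11 mod 20 = 11, 11 mod 15 = 11.

x ≡ 11 (mod 60).


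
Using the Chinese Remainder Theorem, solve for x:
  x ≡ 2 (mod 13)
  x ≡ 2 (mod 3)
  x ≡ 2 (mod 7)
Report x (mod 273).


Moduli 13, 3, 7 are pairwise coprime; by CRT there is a unique solution modulo M = 13 · 3 · 7 = 273.
Solve pairwise, accumulating the modulus:
  Start with x ≡ 2 (mod 13).
  Combine with x ≡ 2 (mod 3): since gcd(13, 3) = 1, we get a unique residue mod 39.
    Write x = 2 + 13·t and substitute into x ≡ 2 (mod 3): 13·t ≡ 2 − 2 = 0 (mod 3).
    Reduce coefficients mod 3: 1·t ≡ 0 (mod 3).
    So t ≡ 0 (mod 3).
    Then x = 2 + 13·0 = 2, valid modulo lcm(13, 3) = 39: x ≡ 2 (mod 39).
  Combine with x ≡ 2 (mod 7): since gcd(39, 7) = 1, we get a unique residue mod 273.
    Write x = 2 + 39·t and substitute into x ≡ 2 (mod 7): 39·t ≡ 2 − 2 = 0 (mod 7).
    Reduce coefficients mod 7: 4·t ≡ 0 (mod 7).
    The inverse of 4 mod 7 is 2 (since 4·2 = 8 = 1·7 + 1), so t ≡ 2·0 = 0 ≡ 0 (mod 7).
    Then x = 2 + 39·0 = 2, valid modulo lcm(39, 7) = 273: x ≡ 2 (mod 273).
Verify: 2 mod 13 = 2 ✓, 2 mod 3 = 2 ✓, 2 mod 7 = 2 ✓.

x ≡ 2 (mod 273).


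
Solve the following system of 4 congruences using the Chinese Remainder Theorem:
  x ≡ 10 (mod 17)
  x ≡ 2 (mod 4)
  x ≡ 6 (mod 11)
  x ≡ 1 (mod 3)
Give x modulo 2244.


Product of moduli M = 17 · 4 · 11 · 3 = 2244.
Merge one congruence at a time:
  Start: x ≡ 10 (mod 17).
  Combine with x ≡ 2 (mod 4); new modulus lcm = 68.
    Write x = 10 + 17·t and substitute into x ≡ 2 (mod 4): 17·t ≡ 2 − 10 = -8 (mod 4).
    Reduce coefficients mod 4: 1·t ≡ 0 (mod 4).
    So t ≡ 0 (mod 4).
    Then x = 10 + 17·0 = 10, valid modulo lcm(17, 4) = 68: x ≡ 10 (mod 68).
  Combine with x ≡ 6 (mod 11); new modulus lcm = 748.
    Write x = 10 + 68·t and substitute into x ≡ 6 (mod 11): 68·t ≡ 6 − 10 = -4 (mod 11).
    Reduce coefficients mod 11: 2·t ≡ 7 (mod 11).
    The inverse of 2 mod 11 is 6 (since 2·6 = 12 = 1·11 + 1), so t ≡ 6·7 = 42 ≡ 9 (mod 11).
    Then x = 10 + 68·9 = 622, valid modulo lcm(68, 11) = 748: x ≡ 622 (mod 748).
  Combine with x ≡ 1 (mod 3); new modulus lcm = 2244.
    Write x = 622 + 748·t and substitute into x ≡ 1 (mod 3): 748·t ≡ 1 − 622 = -621 (mod 3).
    Reduce coefficients mod 3: 1·t ≡ 0 (mod 3).
    So t ≡ 0 (mod 3).
    Then x = 622 + 748·0 = 622, valid modulo lcm(748, 3) = 2244: x ≡ 622 (mod 2244).
Verify against each original: 622 mod 17 = 10, 622 mod 4 = 2, 622 mod 11 = 6, 622 mod 3 = 1.

x ≡ 622 (mod 2244).


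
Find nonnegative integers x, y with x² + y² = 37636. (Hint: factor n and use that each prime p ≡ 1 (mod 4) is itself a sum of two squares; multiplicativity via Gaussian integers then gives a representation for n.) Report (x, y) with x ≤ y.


Step 1: Factor n = 37636 = 2^2 · 97^2.
Step 2: Check the mod-4 condition on each prime factor: 2 = 2 (special); 97 ≡ 1 (mod 4), exponent 2.
All primes ≡ 3 (mod 4) appear to even exponent (or don't appear), so by the two-squares theorem n IS expressible as a sum of two squares.
Step 3: Build a representation. Group n = k² · m with k = 2 and m = 97 · 97 = 9409 (a product of primes ≡ 1 (mod 4)); a representation of m scales to one of n via (k·x)² + (k·y)² = k²(x² + y²). Each prime p ≡ 1 (mod 4) is itself a sum of two squares; find a² by testing p − a² for a perfect square:
  97: 97 − 1² = 96, 97 − 2² = 93, 97 − 3² = 88, 97 − 4² = 81 = 9² ⇒ 97 = 4² + 9².
  Combine using the Brahmagupta–Fibonacci identity (a² + b²)(c² + d²) = (ac − bd)² + (ad + bc)² = (ac + bd)² + (ad − bc)²:
  97 · 97 = 9409: from (4² + 9²)(4² + 9²), take (4·4 − 9·9, 4·9 + 9·4) = (16 − 81, 36 + 36) = (-65, 72); dropping signs (only squares matter) gives (65, 72); check 65² + 72² = 4225 + 5184 = 9409 ✓.
  Scale by k = 2: (2·65, 2·72) = (130, 144).
Step 4: Order so x ≤ y and verify: 130² + 144² = 16900 + 20736 = 37636 = n. ✓

n = 37636 = 130² + 144² (one valid representation with x ≤ y).


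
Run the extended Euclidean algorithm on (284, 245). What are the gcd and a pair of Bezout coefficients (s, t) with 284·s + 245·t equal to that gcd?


Euclidean algorithm on (284, 245) — divide until remainder is 0:
  284 = 1 · 245 + 39
  245 = 6 · 39 + 11
  39 = 3 · 11 + 6
  11 = 1 · 6 + 5
  6 = 1 · 5 + 1
  5 = 5 · 1 + 0
gcd(284, 245) = 1.
Track Bezout coefficients alongside the remainders: start with r₀ = 284 = a·1 + b·0 (s = 1, t = 0) and r₁ = 245 = a·0 + b·1 (s = 0, t = 1); each new remainder r_{k+1} = r_{k-1} − q_k·r_k inherits s_{k+1} = s_{k-1} − q_k·s_k, t_{k+1} = t_{k-1} − q_k·t_k, so r_k = a·s_k + b·t_k at every step:
  q = 1: r = 39, s = 1 − 1·0 = 1, t = 0 − 1·1 = -1  (check: 284·1 + 245·(-1) = 39)
  q = 6: r = 11, s = 0 − 6·1 = -6, t = 1 − 6·(-1) = 7  (check: 284·(-6) + 245·7 = 11)
  q = 3: r = 6, s = 1 − 3·(-6) = 19, t = -1 − 3·7 = -22  (check: 284·19 + 245·(-22) = 6)
  q = 1: r = 5, s = -6 − 1·19 = -25, t = 7 − 1·(-22) = 29  (check: 284·(-25) + 245·29 = 5)
  q = 1: r = 1, s = 19 − 1·(-25) = 44, t = -22 − 1·29 = -51  (check: 284·44 + 245·(-51) = 1)
The row with r = 1 (the gcd) gives the Bezout coefficients s = 44, t = -51.
Result: 284 · (44) + 245 · (-51) = 1.

gcd(284, 245) = 1; s = 44, t = -51 (check: 284·44 + 245·(-51) = 1).


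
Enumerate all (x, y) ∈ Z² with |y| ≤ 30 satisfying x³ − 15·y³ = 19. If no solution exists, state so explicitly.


The equation is x³ - 15y³ = 19. For fixed y, x³ = 15·y³ + 19, so a solution requires the RHS to be a perfect cube.
Strategy: iterate y from -30 to 30, compute RHS = 15·y³ + 19, and check whether it is a (positive or negative) perfect cube.
Check small values of y:
  y = 0: RHS = 19 is not a perfect cube.
  y = 1: RHS = 34 is not a perfect cube.
  y = -1: RHS = 4 is not a perfect cube.
  y = 2: RHS = 139 is not a perfect cube.
  y = -2: RHS = -101 is not a perfect cube.
  y = 3: RHS = 424 is not a perfect cube.
  y = -3: RHS = -386 is not a perfect cube.
Continuing the search up to |y| = 30 finds no solutions either.
No (x, y) in the scanned range satisfies the equation.

No integer solutions with |y| ≤ 30.


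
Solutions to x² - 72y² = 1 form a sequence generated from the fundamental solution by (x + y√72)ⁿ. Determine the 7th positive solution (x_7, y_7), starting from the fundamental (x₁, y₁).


Step 1: Find the fundamental solution (x₁, y₁) of x² - 72y² = 1.
  Expand √72 as a continued fraction. a₀ = ⌊√72⌋ = 8; iterate m_{k+1} = d_k·a_k − m_k, d_{k+1} = (72 − m_{k+1}²)/d_k, a_{k+1} = ⌊(a₀ + m_{k+1})/d_{k+1}⌋ (starting m₀ = 0, d₀ = 1), with convergents p_k = a_k·p_{k-1} + p_{k-2}, q_k = a_k·q_{k-1} + q_{k-2} (p₋₁ = 1, q₋₁ = 0):
  k = 0: a₀ = 8; p₀/q₀ = 8/1; p₀² − 72·q₀² = 64 − 72 = -8.
  k = 1: m = 8, d = 8, a = ⌊(8 + 8)/8⌋ = 2; p/q = (2·8 + 1)/(2·1 + 0) = 17/2; p² − 72·q² = 289 − 288 = 1.
  The first convergent with p² − 72·q² = 1 gives the fundamental solution (x₁, y₁) = (17, 2).
Step 2: Apply the recurrence (x_{n+1}, y_{n+1}) = (x₁x_n + 72y₁y_n, x₁y_n + y₁x_n) repeatedly.
  From (x_1, y_1) = (17, 2): x_2 = 17·17 + 72·2·2 = 577; y_2 = 17·2 + 2·17 = 68.
  From (x_2, y_2) = (577, 68): x_3 = 17·577 + 72·2·68 = 19601; y_3 = 17·68 + 2·577 = 2310.
  From (x_3, y_3) = (19601, 2310): x_4 = 17·19601 + 72·2·2310 = 665857; y_4 = 17·2310 + 2·19601 = 78472.
  From (x_4, y_4) = (665857, 78472): x_5 = 17·665857 + 72·2·78472 = 22619537; y_5 = 17·78472 + 2·665857 = 2665738.
  From (x_5, y_5) = (22619537, 2665738): x_6 = 17·22619537 + 72·2·2665738 = 768398401; y_6 = 17·2665738 + 2·22619537 = 90556620.
  From (x_6, y_6) = (768398401, 90556620): x_7 = 17·768398401 + 72·2·90556620 = 26102926097; y_7 = 17·90556620 + 2·768398401 = 3076259342.
Step 3: Verify x_7² - 72·y_7² = 681362750825443653409 - 681362750825443653408 = 1 (should be 1). ✓

(x_1, y_1) = (17, 2); (x_7, y_7) = (26102926097, 3076259342).


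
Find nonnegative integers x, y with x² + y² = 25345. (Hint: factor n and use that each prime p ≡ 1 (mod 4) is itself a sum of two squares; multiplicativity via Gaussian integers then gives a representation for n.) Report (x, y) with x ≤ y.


Step 1: Factor n = 25345 = 5 · 37 · 137.
Step 2: Check the mod-4 condition on each prime factor: 5 ≡ 1 (mod 4), exponent 1; 37 ≡ 1 (mod 4), exponent 1; 137 ≡ 1 (mod 4), exponent 1.
All primes ≡ 3 (mod 4) appear to even exponent (or don't appear), so by the two-squares theorem n IS expressible as a sum of two squares.
Step 3: Build a representation. Here n = 5 · 37 · 137 is a product of primes ≡ 1 (mod 4). Each prime p ≡ 1 (mod 4) is itself a sum of two squares; find a² by testing p − a² for a perfect square:
  5: 5 − 1² = 4 = 2² ⇒ 5 = 1² + 2².
  37: 37 − 1² = 36 = 6² ⇒ 37 = 1² + 6².
  137: 137 − 1² = 136, 137 − 2² = 133, 137 − 3² = 128, 137 − 4² = 121 = 11² ⇒ 137 = 4² + 11².
  Combine using the Brahmagupta–Fibonacci identity (a² + b²)(c² + d²) = (ac − bd)² + (ad + bc)² = (ac + bd)² + (ad − bc)²:
  5 · 37 = 185: from (1² + 2²)(1² + 6²), take (1·1 − 2·6, 1·6 + 2·1) = (1 − 12, 6 + 2) = (-11, 8); dropping signs (only squares matter) gives (11, 8); check 11² + 8² = 121 + 64 = 185 ✓.
  185 · 137 = 25345: from (11² + 8²)(4² + 11²), take (11·4 − 8·11, 11·11 + 8·4) = (44 − 88, 121 + 32) = (-44, 153); dropping signs (only squares matter) gives (44, 153); check 44² + 153² = 1936 + 23409 = 25345 ✓.
Step 4: Order so x ≤ y and verify: 44² + 153² = 1936 + 23409 = 25345 = n. ✓

n = 25345 = 44² + 153² (one valid representation with x ≤ y).


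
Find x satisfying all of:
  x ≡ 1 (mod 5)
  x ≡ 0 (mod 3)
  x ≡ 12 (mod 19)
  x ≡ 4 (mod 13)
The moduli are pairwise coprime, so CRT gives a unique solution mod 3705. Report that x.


Product of moduli M = 5 · 3 · 19 · 13 = 3705.
Merge one congruence at a time:
  Start: x ≡ 1 (mod 5).
  Combine with x ≡ 0 (mod 3); new modulus lcm = 15.
    Write x = 1 + 5·t and substitute into x ≡ 0 (mod 3): 5·t ≡ 0 − 1 = -1 (mod 3).
    Reduce coefficients mod 3: 2·t ≡ 2 (mod 3).
    The inverse of 2 mod 3 is 2 (since 2·2 = 4 = 1·3 + 1), so t ≡ 2·2 = 4 ≡ 1 (mod 3).
    Then x = 1 + 5·1 = 6, valid modulo lcm(5, 3) = 15: x ≡ 6 (mod 15).
  Combine with x ≡ 12 (mod 19); new modulus lcm = 285.
    Write x = 6 + 15·t and substitute into x ≡ 12 (mod 19): 15·t ≡ 12 − 6 = 6 (mod 19).
    The inverse of 15 mod 19 is 14 (since 15·14 = 210 = 11·19 + 1), so t ≡ 14·6 = 84 ≡ 8 (mod 19).
    Then x = 6 + 15·8 = 126, valid modulo lcm(15, 19) = 285: x ≡ 126 (mod 285).
  Combine with x ≡ 4 (mod 13); new modulus lcm = 3705.
    Write x = 126 + 285·t and substitute into x ≡ 4 (mod 13): 285·t ≡ 4 − 126 = -122 (mod 13).
    Reduce coefficients mod 13: 12·t ≡ 8 (mod 13).
    The inverse of 12 mod 13 is 12 (since 12·12 = 144 = 11·13 + 1), so t ≡ 12·8 = 96 ≡ 5 (mod 13).
    Then x = 126 + 285·5 = 1551, valid modulo lcm(285, 13) = 3705: x ≡ 1551 (mod 3705).
Verify against each original: 1551 mod 5 = 1, 1551 mod 3 = 0, 1551 mod 19 = 12, 1551 mod 13 = 4.

x ≡ 1551 (mod 3705).


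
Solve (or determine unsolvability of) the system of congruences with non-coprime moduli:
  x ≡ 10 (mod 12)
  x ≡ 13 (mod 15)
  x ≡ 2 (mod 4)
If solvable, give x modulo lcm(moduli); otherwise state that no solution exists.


Moduli 12, 15, 4 are not pairwise coprime, so CRT works modulo lcm(m_i) when all pairwise compatibility conditions hold.
Pairwise compatibility: gcd(m_i, m_j) must divide a_i - a_j for every pair.
Merge one congruence at a time:
  Start: x ≡ 10 (mod 12).
  Combine with x ≡ 13 (mod 15): gcd(12, 15) = 3; 13 - 10 = 3, which IS divisible by 3, so compatible.
    Write x = 10 + 12·t and substitute into x ≡ 13 (mod 15): 12·t ≡ 13 − 10 = 3 (mod 15).
    Divide the congruence (and modulus) by g = 3: 4·t ≡ 1 (mod 5).
    The inverse of 4 mod 5 is 4 (since 4·4 = 16 = 3·5 + 1), so t ≡ 4·1 = 4 ≡ 4 (mod 5).
    Then x = 10 + 12·4 = 58, valid modulo lcm(12, 15) = 60: x ≡ 58 (mod 60).
  Combine with x ≡ 2 (mod 4): gcd(60, 4) = 4; 2 - 58 = -56, which IS divisible by 4, so compatible.
    Write x = 58 + 60·t and substitute into x ≡ 2 (mod 4): 60·t ≡ 2 − 58 = -56 (mod 4).
    Divide the congruence (and modulus) by g = 4: 15·t ≡ -14 (mod 1).
    Modulo 1 every t works; take t = 0.
    Then x = 58 + 60·0 = 58, valid modulo lcm(60, 4) = 60: x ≡ 58 (mod 60).
Verify: 58 mod 12 = 10, 58 mod 15 = 13, 58 mod 4 = 2.

x ≡ 58 (mod 60).


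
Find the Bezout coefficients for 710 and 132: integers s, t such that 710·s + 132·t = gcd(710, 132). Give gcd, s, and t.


Euclidean algorithm on (710, 132) — divide until remainder is 0:
  710 = 5 · 132 + 50
  132 = 2 · 50 + 32
  50 = 1 · 32 + 18
  32 = 1 · 18 + 14
  18 = 1 · 14 + 4
  14 = 3 · 4 + 2
  4 = 2 · 2 + 0
gcd(710, 132) = 2.
Track Bezout coefficients alongside the remainders: start with r₀ = 710 = a·1 + b·0 (s = 1, t = 0) and r₁ = 132 = a·0 + b·1 (s = 0, t = 1); each new remainder r_{k+1} = r_{k-1} − q_k·r_k inherits s_{k+1} = s_{k-1} − q_k·s_k, t_{k+1} = t_{k-1} − q_k·t_k, so r_k = a·s_k + b·t_k at every step:
  q = 5: r = 50, s = 1 − 5·0 = 1, t = 0 − 5·1 = -5  (check: 710·1 + 132·(-5) = 50)
  q = 2: r = 32, s = 0 − 2·1 = -2, t = 1 − 2·(-5) = 11  (check: 710·(-2) + 132·11 = 32)
  q = 1: r = 18, s = 1 − 1·(-2) = 3, t = -5 − 1·11 = -16  (check: 710·3 + 132·(-16) = 18)
  q = 1: r = 14, s = -2 − 1·3 = -5, t = 11 − 1·(-16) = 27  (check: 710·(-5) + 132·27 = 14)
  q = 1: r = 4, s = 3 − 1·(-5) = 8, t = -16 − 1·27 = -43  (check: 710·8 + 132·(-43) = 4)
  q = 3: r = 2, s = -5 − 3·8 = -29, t = 27 − 3·(-43) = 156  (check: 710·(-29) + 132·156 = 2)
The row with r = 2 (the gcd) gives the Bezout coefficients s = -29, t = 156.
Result: 710 · (-29) + 132 · (156) = 2.

gcd(710, 132) = 2; s = -29, t = 156 (check: 710·(-29) + 132·156 = 2).


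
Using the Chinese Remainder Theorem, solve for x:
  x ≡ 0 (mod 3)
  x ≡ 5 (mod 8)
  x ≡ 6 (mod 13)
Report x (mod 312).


Moduli 3, 8, 13 are pairwise coprime; by CRT there is a unique solution modulo M = 3 · 8 · 13 = 312.
Solve pairwise, accumulating the modulus:
  Start with x ≡ 0 (mod 3).
  Combine with x ≡ 5 (mod 8): since gcd(3, 8) = 1, we get a unique residue mod 24.
    Write x = 0 + 3·t and substitute into x ≡ 5 (mod 8): 3·t ≡ 5 − 0 = 5 (mod 8).
    The inverse of 3 mod 8 is 3 (since 3·3 = 9 = 1·8 + 1), so t ≡ 3·5 = 15 ≡ 7 (mod 8).
    Then x = 0 + 3·7 = 21, valid modulo lcm(3, 8) = 24: x ≡ 21 (mod 24).
  Combine with x ≡ 6 (mod 13): since gcd(24, 13) = 1, we get a unique residue mod 312.
    Write x = 21 + 24·t and substitute into x ≡ 6 (mod 13): 24·t ≡ 6 − 21 = -15 (mod 13).
    Reduce coefficients mod 13: 11·t ≡ 11 (mod 13).
    The inverse of 11 mod 13 is 6 (since 11·6 = 66 = 5·13 + 1), so t ≡ 6·11 = 66 ≡ 1 (mod 13).
    Then x = 21 + 24·1 = 45, valid modulo lcm(24, 13) = 312: x ≡ 45 (mod 312).
Verify: 45 mod 3 = 0 ✓, 45 mod 8 = 5 ✓, 45 mod 13 = 6 ✓.

x ≡ 45 (mod 312).


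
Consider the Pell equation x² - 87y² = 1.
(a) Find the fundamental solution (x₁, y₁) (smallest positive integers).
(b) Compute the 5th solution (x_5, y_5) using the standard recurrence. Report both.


Step 1: Find the fundamental solution (x₁, y₁) of x² - 87y² = 1.
  Expand √87 as a continued fraction. a₀ = ⌊√87⌋ = 9; iterate m_{k+1} = d_k·a_k − m_k, d_{k+1} = (87 − m_{k+1}²)/d_k, a_{k+1} = ⌊(a₀ + m_{k+1})/d_{k+1}⌋ (starting m₀ = 0, d₀ = 1), with convergents p_k = a_k·p_{k-1} + p_{k-2}, q_k = a_k·q_{k-1} + q_{k-2} (p₋₁ = 1, q₋₁ = 0):
  k = 0: a₀ = 9; p₀/q₀ = 9/1; p₀² − 87·q₀² = 81 − 87 = -6.
  k = 1: m = 9, d = 6, a = ⌊(9 + 9)/6⌋ = 3; p/q = (3·9 + 1)/(3·1 + 0) = 28/3; p² − 87·q² = 784 − 783 = 1.
  The first convergent with p² − 87·q² = 1 gives the fundamental solution (x₁, y₁) = (28, 3).
Step 2: Apply the recurrence (x_{n+1}, y_{n+1}) = (x₁x_n + 87y₁y_n, x₁y_n + y₁x_n) repeatedly.
  From (x_1, y_1) = (28, 3): x_2 = 28·28 + 87·3·3 = 1567; y_2 = 28·3 + 3·28 = 168.
  From (x_2, y_2) = (1567, 168): x_3 = 28·1567 + 87·3·168 = 87724; y_3 = 28·168 + 3·1567 = 9405.
  From (x_3, y_3) = (87724, 9405): x_4 = 28·87724 + 87·3·9405 = 4910977; y_4 = 28·9405 + 3·87724 = 526512.
  From (x_4, y_4) = (4910977, 526512): x_5 = 28·4910977 + 87·3·526512 = 274926988; y_5 = 28·526512 + 3·4910977 = 29475267.
Step 3: Verify x_5² - 87·y_5² = 75584848730752144 - 75584848730752143 = 1 (should be 1). ✓

(x_1, y_1) = (28, 3); (x_5, y_5) = (274926988, 29475267).


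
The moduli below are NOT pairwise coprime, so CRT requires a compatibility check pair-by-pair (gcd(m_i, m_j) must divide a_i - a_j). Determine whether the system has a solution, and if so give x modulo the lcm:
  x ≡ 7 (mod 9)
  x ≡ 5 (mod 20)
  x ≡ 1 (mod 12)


Moduli 9, 20, 12 are not pairwise coprime, so CRT works modulo lcm(m_i) when all pairwise compatibility conditions hold.
Pairwise compatibility: gcd(m_i, m_j) must divide a_i - a_j for every pair.
Merge one congruence at a time:
  Start: x ≡ 7 (mod 9).
  Combine with x ≡ 5 (mod 20): gcd(9, 20) = 1; 5 - 7 = -2, which IS divisible by 1, so compatible.
    Write x = 7 + 9·t and substitute into x ≡ 5 (mod 20): 9·t ≡ 5 − 7 = -2 (mod 20).
    Reduce coefficients mod 20: 9·t ≡ 18 (mod 20).
    The inverse of 9 mod 20 is 9 (since 9·9 = 81 = 4·20 + 1), so t ≡ 9·18 = 162 ≡ 2 (mod 20).
    Then x = 7 + 9·2 = 25, valid modulo lcm(9, 20) = 180: x ≡ 25 (mod 180).
  Combine with x ≡ 1 (mod 12): gcd(180, 12) = 12; 1 - 25 = -24, which IS divisible by 12, so compatible.
    Write x = 25 + 180·t and substitute into x ≡ 1 (mod 12): 180·t ≡ 1 − 25 = -24 (mod 12).
    Divide the congruence (and modulus) by g = 12: 15·t ≡ -2 (mod 1).
    Modulo 1 every t works; take t = 0.
    Then x = 25 + 180·0 = 25, valid modulo lcm(180, 12) = 180: x ≡ 25 (mod 180).
Verify: 25 mod 9 = 7, 25 mod 20 = 5, 25 mod 12 = 1.

x ≡ 25 (mod 180).


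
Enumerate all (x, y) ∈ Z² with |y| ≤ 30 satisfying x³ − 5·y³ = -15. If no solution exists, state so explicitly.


The equation is x³ - 5y³ = -15. For fixed y, x³ = 5·y³ − 15, so a solution requires the RHS to be a perfect cube.
Strategy: iterate y from -30 to 30, compute RHS = 5·y³ − 15, and check whether it is a (positive or negative) perfect cube.
Check small values of y:
  y = 0: RHS = -15 is not a perfect cube.
  y = 1: RHS = -10 is not a perfect cube.
  y = -1: RHS = -20 is not a perfect cube.
  y = 2: RHS = 25 is not a perfect cube.
  y = -2: RHS = -55 is not a perfect cube.
  y = 3: RHS = 120 is not a perfect cube.
  y = -3: RHS = -150 is not a perfect cube.
Continuing the search up to |y| = 30 finds no solutions either.
No (x, y) in the scanned range satisfies the equation.

No integer solutions with |y| ≤ 30.


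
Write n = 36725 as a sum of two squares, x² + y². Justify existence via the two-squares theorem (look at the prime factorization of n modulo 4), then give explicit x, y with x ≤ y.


Step 1: Factor n = 36725 = 5^2 · 13 · 113.
Step 2: Check the mod-4 condition on each prime factor: 5 ≡ 1 (mod 4), exponent 2; 13 ≡ 1 (mod 4), exponent 1; 113 ≡ 1 (mod 4), exponent 1.
All primes ≡ 3 (mod 4) appear to even exponent (or don't appear), so by the two-squares theorem n IS expressible as a sum of two squares.
Step 3: Build a representation. Group n = k² · m with k = 5 and m = 13 · 113 = 1469 (a product of primes ≡ 1 (mod 4)); a representation of m scales to one of n via (k·x)² + (k·y)² = k²(x² + y²). Each prime p ≡ 1 (mod 4) is itself a sum of two squares; find a² by testing p − a² for a perfect square:
  13: 13 − 1² = 12, 13 − 2² = 9 = 3² ⇒ 13 = 2² + 3².
  113: 113 − 1² = 112, 113 − 2² = 109, 113 − 3² = 104, 113 − 4² = 97, 113 − 5² = 88, 113 − 6² = 77, 113 − 7² = 64 = 8² ⇒ 113 = 7² + 8².
  Combine using the Brahmagupta–Fibonacci identity (a² + b²)(c² + d²) = (ac − bd)² + (ad + bc)² = (ac + bd)² + (ad − bc)²:
  13 · 113 = 1469: from (2² + 3²)(7² + 8²), take (2·7 − 3·8, 2·8 + 3·7) = (14 − 24, 16 + 21) = (-10, 37); dropping signs (only squares matter) gives (10, 37); check 10² + 37² = 100 + 1369 = 1469 ✓.
  Scale by k = 5: (5·10, 5·37) = (50, 185).
Step 4: Order so x ≤ y and verify: 50² + 185² = 2500 + 34225 = 36725 = n. ✓

n = 36725 = 50² + 185² (one valid representation with x ≤ y).


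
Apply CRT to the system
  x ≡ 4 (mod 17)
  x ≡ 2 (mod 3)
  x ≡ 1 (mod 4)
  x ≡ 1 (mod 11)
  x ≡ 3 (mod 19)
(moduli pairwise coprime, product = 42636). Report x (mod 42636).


Product of moduli M = 17 · 3 · 4 · 11 · 19 = 42636.
Merge one congruence at a time:
  Start: x ≡ 4 (mod 17).
  Combine with x ≡ 2 (mod 3); new modulus lcm = 51.
    Write x = 4 + 17·t and substitute into x ≡ 2 (mod 3): 17·t ≡ 2 − 4 = -2 (mod 3).
    Reduce coefficients mod 3: 2·t ≡ 1 (mod 3).
    The inverse of 2 mod 3 is 2 (since 2·2 = 4 = 1·3 + 1), so t ≡ 2·1 = 2 ≡ 2 (mod 3).
    Then x = 4 + 17·2 = 38, valid modulo lcm(17, 3) = 51: x ≡ 38 (mod 51).
  Combine with x ≡ 1 (mod 4); new modulus lcm = 204.
    Write x = 38 + 51·t and substitute into x ≡ 1 (mod 4): 51·t ≡ 1 − 38 = -37 (mod 4).
    Reduce coefficients mod 4: 3·t ≡ 3 (mod 4).
    The inverse of 3 mod 4 is 3 (since 3·3 = 9 = 2·4 + 1), so t ≡ 3·3 = 9 ≡ 1 (mod 4).
    Then x = 38 + 51·1 = 89, valid modulo lcm(51, 4) = 204: x ≡ 89 (mod 204).
  Combine with x ≡ 1 (mod 11); new modulus lcm = 2244.
    Write x = 89 + 204·t and substitute into x ≡ 1 (mod 11): 204·t ≡ 1 − 89 = -88 (mod 11).
    Reduce coefficients mod 11: 6·t ≡ 0 (mod 11).
    The inverse of 6 mod 11 is 2 (since 6·2 = 12 = 1·11 + 1), so t ≡ 2·0 = 0 ≡ 0 (mod 11).
    Then x = 89 + 204·0 = 89, valid modulo lcm(204, 11) = 2244: x ≡ 89 (mod 2244).
  Combine with x ≡ 3 (mod 19); new modulus lcm = 42636.
    Write x = 89 + 2244·t and substitute into x ≡ 3 (mod 19): 2244·t ≡ 3 − 89 = -86 (mod 19).
    Reduce coefficients mod 19: 2·t ≡ 9 (mod 19).
    The inverse of 2 mod 19 is 10 (since 2·10 = 20 = 1·19 + 1), so t ≡ 10·9 = 90 ≡ 14 (mod 19).
    Then x = 89 + 2244·14 = 31505, valid modulo lcm(2244, 19) = 42636: x ≡ 31505 (mod 42636).
Verify against each original: 31505 mod 17 = 4, 31505 mod 3 = 2, 31505 mod 4 = 1, 31505 mod 11 = 1, 31505 mod 19 = 3.

x ≡ 31505 (mod 42636).


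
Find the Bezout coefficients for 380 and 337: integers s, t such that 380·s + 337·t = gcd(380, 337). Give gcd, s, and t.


Euclidean algorithm on (380, 337) — divide until remainder is 0:
  380 = 1 · 337 + 43
  337 = 7 · 43 + 36
  43 = 1 · 36 + 7
  36 = 5 · 7 + 1
  7 = 7 · 1 + 0
gcd(380, 337) = 1.
Track Bezout coefficients alongside the remainders: start with r₀ = 380 = a·1 + b·0 (s = 1, t = 0) and r₁ = 337 = a·0 + b·1 (s = 0, t = 1); each new remainder r_{k+1} = r_{k-1} − q_k·r_k inherits s_{k+1} = s_{k-1} − q_k·s_k, t_{k+1} = t_{k-1} − q_k·t_k, so r_k = a·s_k + b·t_k at every step:
  q = 1: r = 43, s = 1 − 1·0 = 1, t = 0 − 1·1 = -1  (check: 380·1 + 337·(-1) = 43)
  q = 7: r = 36, s = 0 − 7·1 = -7, t = 1 − 7·(-1) = 8  (check: 380·(-7) + 337·8 = 36)
  q = 1: r = 7, s = 1 − 1·(-7) = 8, t = -1 − 1·8 = -9  (check: 380·8 + 337·(-9) = 7)
  q = 5: r = 1, s = -7 − 5·8 = -47, t = 8 − 5·(-9) = 53  (check: 380·(-47) + 337·53 = 1)
The row with r = 1 (the gcd) gives the Bezout coefficients s = -47, t = 53.
Result: 380 · (-47) + 337 · (53) = 1.

gcd(380, 337) = 1; s = -47, t = 53 (check: 380·(-47) + 337·53 = 1).


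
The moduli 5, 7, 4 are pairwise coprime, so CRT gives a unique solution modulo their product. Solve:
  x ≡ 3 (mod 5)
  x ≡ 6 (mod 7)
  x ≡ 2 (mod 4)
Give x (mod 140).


Moduli 5, 7, 4 are pairwise coprime; by CRT there is a unique solution modulo M = 5 · 7 · 4 = 140.
Solve pairwise, accumulating the modulus:
  Start with x ≡ 3 (mod 5).
  Combine with x ≡ 6 (mod 7): since gcd(5, 7) = 1, we get a unique residue mod 35.
    Write x = 3 + 5·t and substitute into x ≡ 6 (mod 7): 5·t ≡ 6 − 3 = 3 (mod 7).
    The inverse of 5 mod 7 is 3 (since 5·3 = 15 = 2·7 + 1), so t ≡ 3·3 = 9 ≡ 2 (mod 7).
    Then x = 3 + 5·2 = 13, valid modulo lcm(5, 7) = 35: x ≡ 13 (mod 35).
  Combine with x ≡ 2 (mod 4): since gcd(35, 4) = 1, we get a unique residue mod 140.
    Write x = 13 + 35·t and substitute into x ≡ 2 (mod 4): 35·t ≡ 2 − 13 = -11 (mod 4).
    Reduce coefficients mod 4: 3·t ≡ 1 (mod 4).
    The inverse of 3 mod 4 is 3 (since 3·3 = 9 = 2·4 + 1), so t ≡ 3·1 = 3 ≡ 3 (mod 4).
    Then x = 13 + 35·3 = 118, valid modulo lcm(35, 4) = 140: x ≡ 118 (mod 140).
Verify: 118 mod 5 = 3 ✓, 118 mod 7 = 6 ✓, 118 mod 4 = 2 ✓.

x ≡ 118 (mod 140).


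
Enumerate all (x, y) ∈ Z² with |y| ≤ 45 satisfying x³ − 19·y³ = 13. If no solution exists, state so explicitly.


The equation is x³ - 19y³ = 13. For fixed y, x³ = 19·y³ + 13, so a solution requires the RHS to be a perfect cube.
Strategy: iterate y from -45 to 45, compute RHS = 19·y³ + 13, and check whether it is a (positive or negative) perfect cube.
Check small values of y:
  y = 0: RHS = 13 is not a perfect cube.
  y = 1: RHS = 32 is not a perfect cube.
  y = -1: RHS = -6 is not a perfect cube.
  y = 2: RHS = 165 is not a perfect cube.
  y = -2: RHS = -139 is not a perfect cube.
  y = 3: RHS = 526 is not a perfect cube.
  y = -3: RHS = -500 is not a perfect cube.
Continuing the search up to |y| = 45 finds no solutions either.
No (x, y) in the scanned range satisfies the equation.

No integer solutions with |y| ≤ 45.


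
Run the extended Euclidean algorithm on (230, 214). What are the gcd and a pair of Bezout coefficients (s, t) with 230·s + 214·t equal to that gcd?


Euclidean algorithm on (230, 214) — divide until remainder is 0:
  230 = 1 · 214 + 16
  214 = 13 · 16 + 6
  16 = 2 · 6 + 4
  6 = 1 · 4 + 2
  4 = 2 · 2 + 0
gcd(230, 214) = 2.
Track Bezout coefficients alongside the remainders: start with r₀ = 230 = a·1 + b·0 (s = 1, t = 0) and r₁ = 214 = a·0 + b·1 (s = 0, t = 1); each new remainder r_{k+1} = r_{k-1} − q_k·r_k inherits s_{k+1} = s_{k-1} − q_k·s_k, t_{k+1} = t_{k-1} − q_k·t_k, so r_k = a·s_k + b·t_k at every step:
  q = 1: r = 16, s = 1 − 1·0 = 1, t = 0 − 1·1 = -1  (check: 230·1 + 214·(-1) = 16)
  q = 13: r = 6, s = 0 − 13·1 = -13, t = 1 − 13·(-1) = 14  (check: 230·(-13) + 214·14 = 6)
  q = 2: r = 4, s = 1 − 2·(-13) = 27, t = -1 − 2·14 = -29  (check: 230·27 + 214·(-29) = 4)
  q = 1: r = 2, s = -13 − 1·27 = -40, t = 14 − 1·(-29) = 43  (check: 230·(-40) + 214·43 = 2)
The row with r = 2 (the gcd) gives the Bezout coefficients s = -40, t = 43.
Result: 230 · (-40) + 214 · (43) = 2.

gcd(230, 214) = 2; s = -40, t = 43 (check: 230·(-40) + 214·43 = 2).


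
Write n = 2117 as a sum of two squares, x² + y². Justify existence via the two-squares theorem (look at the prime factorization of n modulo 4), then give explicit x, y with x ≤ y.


Step 1: Factor n = 2117 = 29 · 73.
Step 2: Check the mod-4 condition on each prime factor: 29 ≡ 1 (mod 4), exponent 1; 73 ≡ 1 (mod 4), exponent 1.
All primes ≡ 3 (mod 4) appear to even exponent (or don't appear), so by the two-squares theorem n IS expressible as a sum of two squares.
Step 3: Build a representation. Here n = 29 · 73 is a product of primes ≡ 1 (mod 4). Each prime p ≡ 1 (mod 4) is itself a sum of two squares; find a² by testing p − a² for a perfect square:
  29: 29 − 1² = 28, 29 − 2² = 25 = 5² ⇒ 29 = 2² + 5².
  73: 73 − 1² = 72, 73 − 2² = 69, 73 − 3² = 64 = 8² ⇒ 73 = 3² + 8².
  Combine using the Brahmagupta–Fibonacci identity (a² + b²)(c² + d²) = (ac − bd)² + (ad + bc)² = (ac + bd)² + (ad − bc)²:
  29 · 73 = 2117: from (2² + 5²)(3² + 8²), take (2·3 − 5·8, 2·8 + 5·3) = (6 − 40, 16 + 15) = (-34, 31); dropping signs (only squares matter) gives (34, 31); check 34² + 31² = 1156 + 961 = 2117 ✓.
Step 4: Order so x ≤ y and verify: 31² + 34² = 961 + 1156 = 2117 = n. ✓

n = 2117 = 31² + 34² (one valid representation with x ≤ y).


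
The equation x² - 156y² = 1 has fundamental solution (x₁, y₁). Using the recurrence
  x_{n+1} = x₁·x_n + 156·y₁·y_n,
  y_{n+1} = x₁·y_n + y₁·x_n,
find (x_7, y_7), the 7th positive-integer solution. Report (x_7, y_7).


Step 1: Find the fundamental solution (x₁, y₁) of x² - 156y² = 1.
  Expand √156 as a continued fraction. a₀ = ⌊√156⌋ = 12; iterate m_{k+1} = d_k·a_k − m_k, d_{k+1} = (156 − m_{k+1}²)/d_k, a_{k+1} = ⌊(a₀ + m_{k+1})/d_{k+1}⌋ (starting m₀ = 0, d₀ = 1), with convergents p_k = a_k·p_{k-1} + p_{k-2}, q_k = a_k·q_{k-1} + q_{k-2} (p₋₁ = 1, q₋₁ = 0):
  k = 0: a₀ = 12; p₀/q₀ = 12/1; p₀² − 156·q₀² = 144 − 156 = -12.
  k = 1: m = 12, d = 12, a = ⌊(12 + 12)/12⌋ = 2; p/q = (2·12 + 1)/(2·1 + 0) = 25/2; p² − 156·q² = 625 − 624 = 1.
  The first convergent with p² − 156·q² = 1 gives the fundamental solution (x₁, y₁) = (25, 2).
Step 2: Apply the recurrence (x_{n+1}, y_{n+1}) = (x₁x_n + 156y₁y_n, x₁y_n + y₁x_n) repeatedly.
  From (x_1, y_1) = (25, 2): x_2 = 25·25 + 156·2·2 = 1249; y_2 = 25·2 + 2·25 = 100.
  From (x_2, y_2) = (1249, 100): x_3 = 25·1249 + 156·2·100 = 62425; y_3 = 25·100 + 2·1249 = 4998.
  From (x_3, y_3) = (62425, 4998): x_4 = 25·62425 + 156·2·4998 = 3120001; y_4 = 25·4998 + 2·62425 = 249800.
  From (x_4, y_4) = (3120001, 249800): x_5 = 25·3120001 + 156·2·249800 = 155937625; y_5 = 25·249800 + 2·3120001 = 12485002.
  From (x_5, y_5) = (155937625, 12485002): x_6 = 25·155937625 + 156·2·12485002 = 7793761249; y_6 = 25·12485002 + 2·155937625 = 624000300.
  From (x_6, y_6) = (7793761249, 624000300): x_7 = 25·7793761249 + 156·2·624000300 = 389532124825; y_7 = 25·624000300 + 2·7793761249 = 31187529998.
Step 3: Verify x_7² - 156·y_7² = 151735276270679381280625 - 151735276270679381280624 = 1 (should be 1). ✓

(x_1, y_1) = (25, 2); (x_7, y_7) = (389532124825, 31187529998).


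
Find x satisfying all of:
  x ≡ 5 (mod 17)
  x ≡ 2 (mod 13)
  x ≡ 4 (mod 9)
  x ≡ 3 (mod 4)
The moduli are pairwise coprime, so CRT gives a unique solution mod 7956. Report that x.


Product of moduli M = 17 · 13 · 9 · 4 = 7956.
Merge one congruence at a time:
  Start: x ≡ 5 (mod 17).
  Combine with x ≡ 2 (mod 13); new modulus lcm = 221.
    Write x = 5 + 17·t and substitute into x ≡ 2 (mod 13): 17·t ≡ 2 − 5 = -3 (mod 13).
    Reduce coefficients mod 13: 4·t ≡ 10 (mod 13).
    The inverse of 4 mod 13 is 10 (since 4·10 = 40 = 3·13 + 1), so t ≡ 10·10 = 100 ≡ 9 (mod 13).
    Then x = 5 + 17·9 = 158, valid modulo lcm(17, 13) = 221: x ≡ 158 (mod 221).
  Combine with x ≡ 4 (mod 9); new modulus lcm = 1989.
    Write x = 158 + 221·t and substitute into x ≡ 4 (mod 9): 221·t ≡ 4 − 158 = -154 (mod 9).
    Reduce coefficients mod 9: 5·t ≡ 8 (mod 9).
    The inverse of 5 mod 9 is 2 (since 5·2 = 10 = 1·9 + 1), so t ≡ 2·8 = 16 ≡ 7 (mod 9).
    Then x = 158 + 221·7 = 1705, valid modulo lcm(221, 9) = 1989: x ≡ 1705 (mod 1989).
  Combine with x ≡ 3 (mod 4); new modulus lcm = 7956.
    Write x = 1705 + 1989·t and substitute into x ≡ 3 (mod 4): 1989·t ≡ 3 − 1705 = -1702 (mod 4).
    Reduce coefficients mod 4: 1·t ≡ 2 (mod 4).
    So t ≡ 2 (mod 4).
    Then x = 1705 + 1989·2 = 5683, valid modulo lcm(1989, 4) = 7956: x ≡ 5683 (mod 7956).
Verify against each original: 5683 mod 17 = 5, 5683 mod 13 = 2, 5683 mod 9 = 4, 5683 mod 4 = 3.

x ≡ 5683 (mod 7956).


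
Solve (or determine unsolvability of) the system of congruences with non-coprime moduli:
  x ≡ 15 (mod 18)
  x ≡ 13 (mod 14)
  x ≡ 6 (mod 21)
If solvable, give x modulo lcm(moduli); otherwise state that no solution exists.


Moduli 18, 14, 21 are not pairwise coprime, so CRT works modulo lcm(m_i) when all pairwise compatibility conditions hold.
Pairwise compatibility: gcd(m_i, m_j) must divide a_i - a_j for every pair.
Merge one congruence at a time:
  Start: x ≡ 15 (mod 18).
  Combine with x ≡ 13 (mod 14): gcd(18, 14) = 2; 13 - 15 = -2, which IS divisible by 2, so compatible.
    Write x = 15 + 18·t and substitute into x ≡ 13 (mod 14): 18·t ≡ 13 − 15 = -2 (mod 14).
    Divide the congruence (and modulus) by g = 2: 9·t ≡ -1 (mod 7).
    Reduce coefficients mod 7: 2·t ≡ 6 (mod 7).
    The inverse of 2 mod 7 is 4 (since 2·4 = 8 = 1·7 + 1), so t ≡ 4·6 = 24 ≡ 3 (mod 7).
    Then x = 15 + 18·3 = 69, valid modulo lcm(18, 14) = 126: x ≡ 69 (mod 126).
  Combine with x ≡ 6 (mod 21): gcd(126, 21) = 21; 6 - 69 = -63, which IS divisible by 21, so compatible.
    Write x = 69 + 126·t and substitute into x ≡ 6 (mod 21): 126·t ≡ 6 − 69 = -63 (mod 21).
    Divide the congruence (and modulus) by g = 21: 6·t ≡ -3 (mod 1).
    Modulo 1 every t works; take t = 0.
    Then x = 69 + 126·0 = 69, valid modulo lcm(126, 21) = 126: x ≡ 69 (mod 126).
Verify: 69 mod 18 = 15, 69 mod 14 = 13, 69 mod 21 = 6.

x ≡ 69 (mod 126).
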